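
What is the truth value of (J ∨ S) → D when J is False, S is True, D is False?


J = False, S = True, D = False
Step 1: J ∨ S = False OR True = True
Step 2: (True) → D: false only when antecedent=True and D=False.
Result: False

False


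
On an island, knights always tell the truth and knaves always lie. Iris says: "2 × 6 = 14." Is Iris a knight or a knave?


Statement: "2 × 6 = 14."
Actual: 2 × 6 = 12
Claimed: 14
Statement is FALSE → Iris lies → Knave

Knave


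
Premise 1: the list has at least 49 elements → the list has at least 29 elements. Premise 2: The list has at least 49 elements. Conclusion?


Modus ponens: P → Q, P ⊢ Q
P: the list has at least 49 elements
Q: the list has at least 29 elements
We have P → Q and P is true.
By modus ponens, Q must be true.

The list has at least 29 elements


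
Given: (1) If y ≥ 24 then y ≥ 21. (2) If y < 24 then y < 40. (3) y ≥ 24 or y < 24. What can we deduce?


Constructive dilemma: (P → Q) ∧ (R → S), P ∨ R ⊢ Q ∨ S
Premise 1: y ≥ 24 → y ≥ 21
Premise 2: y < 24 → y < 40
Premise 3: y ≥ 24 ∨ y < 24
Case 1: Assuming y ≥ 24, then by Premise 1, y ≥ 21.
Case 2: Assuming y < 24, then by Premise 2, y < 40.
Since one of y ≥ 24 or y < 24 must hold, we get y ≥ 21 or y < 40.

y ≥ 21 or y < 40.


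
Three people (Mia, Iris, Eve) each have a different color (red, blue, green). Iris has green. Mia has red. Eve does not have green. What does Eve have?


From clues:
  Iris → green
  Mia → red
By elimination, Eve gets the remaining.

blue


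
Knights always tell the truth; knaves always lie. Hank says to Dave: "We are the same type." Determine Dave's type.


Hank says: "We are the same type."
Case 1: Hank is a Knight (truth-teller)
  Statement is true → they ARE the same → Dave is also a Knight
Case 2: Hank is a Knave (liar)
  Statement is false → they are NOT the same → Dave is a Knight
In both cases, Dave is a Knight.

Knight


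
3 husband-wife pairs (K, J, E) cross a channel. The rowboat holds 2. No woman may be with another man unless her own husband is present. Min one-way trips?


Label couples K, J, E (H = husband, W = wife).
Counting alone: 6 people, the rowboat carries 2 and someone must bring it back, so each round trip nets at most +1 on the far side until the last crossing → at least 9 trips. The jealousy constraint makes 9 impossible; the shortest valid schedule has 11:
1. WK+WJ →  (far: WK,WJ; near: HK,HJ,HE,WE)
2. WK ←       (far: WJ; near: HK,HJ,HE,WK,WE)
3. WK+WE →  (far: WK,WJ,WE; near: HK,HJ,HE)
4. WK ←       (far: WJ,WE; near: HK,HJ,HE,WK)
5. HJ+HE →  (far: HJ,WJ,HE,WE; near: HK,WK)
6. HJ+WJ ←  (far: HE,WE; near: HK,WK,HJ,WJ)
7. HK+HJ →  (far: HK,HJ,HE,WE; near: WK,WJ)
8. WE ←       (far: HK,HJ,HE; near: WK,WJ,WE)
9. WK+WJ →  (far: HK,WK,HJ,WJ,HE; near: WE)
10. HE ←      (far: HK,WK,HJ,WJ; near: HE,WE)
11. HE+WE → (far: all six; near: empty)
In every state each wife is either with her husband or with no other man.
Minimum trips = 11

11


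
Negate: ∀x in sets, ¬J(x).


Original: ∀x ¬J(x)
Rule: ¬∀→∃, ¬∃→∀, negate predicate.
Negation: ∃x J(x)

∃x J(x)


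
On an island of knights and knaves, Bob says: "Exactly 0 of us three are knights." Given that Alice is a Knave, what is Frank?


Bob claims exactly 0 knights among Bob, Alice, Frank.
Given: Alice is a Knave.

Case 1: Bob is a Knight (tells truth)
  Then exactly 0 of the three are knights.
  Counting Bob, Alice: 1 knight(s) so far. Need -1 more → impossible.
Case 2: Bob is a Knave (lies)
  Then the count is NOT 0.
  If Frank = Knave, count = 0 = 0 → claim would be true, contradicts lie.
  If Frank = Knight, count = 1 ≠ 0 → lie confirmed ✓

Frank is a Knight.

Knight


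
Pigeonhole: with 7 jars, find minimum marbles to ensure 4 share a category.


Pigeonhole: to guarantee k in one of n categories, need (k-1)×n + 1.
k = 4, n = 7
Minimum = (4-1) × 7 + 1 = 3 × 7 + 1

22


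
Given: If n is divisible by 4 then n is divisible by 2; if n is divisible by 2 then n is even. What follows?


Hypothetical syllogism: P → Q, Q → R ⊢ P → R
Premise 1: n is divisible by 4 → n is divisible by 2
Premise 2: n is divisible by 2 → n is even
Chain the implications: the middle term (n is divisible by 2) links the two.
Conclusion: If n is divisible by 4, then n is even.

If n is divisible by 4, then n is even.


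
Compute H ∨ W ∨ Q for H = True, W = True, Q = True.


H = True, W = True, Q = True
Step 1: H ∨ W = True OR True = True
Step 2: True ∨ Q = True OR True = True
OR is true when at least one operand is true.

True


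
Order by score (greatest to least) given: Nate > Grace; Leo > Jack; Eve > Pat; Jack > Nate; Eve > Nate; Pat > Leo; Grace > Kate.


Constraints: Nate > Grace; Leo > Jack; Eve > Pat; Jack > Nate; Eve > Nate; Pat > Leo; Grace > Kate
Method: at each step, the next-highest is the one remaining person who never appears on the smaller side of a constraint between remaining people.
  Step 1: remaining {Eve, Grace, Nate, Jack, Pat, Kate, Leo}; on the smaller side: {Grace, Nate, Jack, Pat, Kate, Leo} → Eve is next (Eve > Pat; Eve > Nate).
  Step 2: remaining {Grace, Nate, Jack, Pat, Kate, Leo}; on the smaller side: {Grace, Nate, Jack, Kate, Leo} → Pat is next (Pat > Leo).
  Step 3: remaining {Grace, Nate, Jack, Kate, Leo}; on the smaller side: {Grace, Nate, Jack, Kate} → Leo is next (Leo > Jack).
  Step 4: remaining {Grace, Nate, Jack, Kate}; on the smaller side: {Grace, Nate, Kate} → Jack is next (Jack > Nate).
  Step 5: remaining {Grace, Nate, Kate}; on the smaller side: {Grace, Kate} → Nate is next (Nate > Grace).
  Step 6: remaining {Grace, Kate}; on the smaller side: {Kate} → Grace is next (Grace > Kate).
  Step 7: only Kate remains → lowest.
Final ranking (highest to lowest):

Eve > Pat > Leo > Jack > Nate > Grace > Kate


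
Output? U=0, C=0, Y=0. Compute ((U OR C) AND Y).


U OR C = 0|0 = 0
0 AND 0 = 0

0


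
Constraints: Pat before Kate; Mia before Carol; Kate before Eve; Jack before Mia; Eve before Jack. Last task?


Constraints: Pat before Kate; Mia before Carol; Kate before Eve; Jack before Mia; Eve before Jack
The last task can have nothing scheduled after it, so it must never appear on the left of a 'before'.
Tasks appearing before some other task: Pat, Mia, Kate, Jack, Eve.
The only task not in that list is Carol → it is last.

Carol


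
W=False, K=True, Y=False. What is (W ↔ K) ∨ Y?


W = False, K = True, Y = False
Expression: (W ↔ K) ∨ Y
Step 1: W ↔ K = (False iff True) (true when values match) = False
Step 2: (False) ∨ Y = False OR False = False

False


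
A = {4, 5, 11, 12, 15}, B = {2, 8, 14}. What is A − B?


A = {4, 5, 11, 12, 15}
B = {2, 8, 14}
Operation: difference A − B
In A but not B: 4, 5, 11, 12, 15

{4, 5, 11, 12, 15}


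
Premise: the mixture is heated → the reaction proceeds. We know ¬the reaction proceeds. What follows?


Modus tollens: P → Q, ¬Q ⊢ ¬P
P: the mixture is heated
Q: the reaction proceeds
We have P → Q and Q is false.
By modus tollens, P must be false.

It is not the case that the mixture is heated


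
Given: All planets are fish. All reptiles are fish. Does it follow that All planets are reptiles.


Premise 1: All planets are fish.
Premise 2: All reptiles are fish.
Conclusion: All planets are reptiles.
Fallacy: undistributed middle. fish is predicate in both.
Counterexample: planets and reptiles could be disjoint subsets of fish.

Invalid


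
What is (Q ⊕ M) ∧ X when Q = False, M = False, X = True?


Q = False, M = False, X = True
Step 1: Q ⊕ M = False XOR False = False
Step 2: False ∧ X = False AND True = False
XOR true when exactly one of Q,M is true; then AND with X.

False


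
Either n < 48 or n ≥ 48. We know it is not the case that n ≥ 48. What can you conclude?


Disjunctive syllogism: P ∨ Q, ¬P ⊢ Q
Disjunction: n < 48 ∨ n ≥ 48
We know it is not the case that n ≥ 48.
By disjunctive syllogism, the other disjunct must be true.

n < 48


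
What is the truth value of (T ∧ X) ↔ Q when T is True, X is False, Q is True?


T = True, X = False, Q = True
Step 1: T ∧ X = True AND False = False
Step 2: (False) ↔ Q: true when both sides have same truth value.
Result: False ↔ True = False

False


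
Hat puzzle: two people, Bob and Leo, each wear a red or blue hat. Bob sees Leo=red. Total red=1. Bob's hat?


Total red = 1, Leo = red
Red accounted for: 1
Remaining for Bob: 0
Bob's hat is blue.

blue


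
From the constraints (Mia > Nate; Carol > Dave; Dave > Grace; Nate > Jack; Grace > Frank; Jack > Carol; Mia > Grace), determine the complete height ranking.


Constraints: Mia > Nate; Carol > Dave; Dave > Grace; Nate > Jack; Grace > Frank; Jack > Carol; Mia > Grace
Method: at each step, the next-highest is the one remaining person who never appears on the smaller side of a constraint between remaining people.
  Step 1: remaining {Nate, Dave, Grace, Carol, Mia, Jack, Frank}; on the smaller side: {Nate, Dave, Grace, Carol, Jack, Frank} → Mia is next (Mia > Nate; Mia > Grace).
  Step 2: remaining {Nate, Dave, Grace, Carol, Jack, Frank}; on the smaller side: {Dave, Grace, Carol, Jack, Frank} → Nate is next (Nate > Jack).
  Step 3: remaining {Dave, Grace, Carol, Jack, Frank}; on the smaller side: {Dave, Grace, Carol, Frank} → Jack is next (Jack > Carol).
  Step 4: remaining {Dave, Grace, Carol, Frank}; on the smaller side: {Dave, Grace, Frank} → Carol is next (Carol > Dave).
  Step 5: remaining {Dave, Grace, Frank}; on the smaller side: {Grace, Frank} → Dave is next (Dave > Grace).
  Step 6: remaining {Grace, Frank}; on the smaller side: {Frank} → Grace is next (Grace > Frank).
  Step 7: only Frank remains → lowest.
Final ranking (highest to lowest):

Mia > Nate > Jack > Carol > Dave > Grace > Frank


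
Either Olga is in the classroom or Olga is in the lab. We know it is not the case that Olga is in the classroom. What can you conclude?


Disjunctive syllogism: P ∨ Q, ¬P ⊢ Q
Disjunction: Olga is in the classroom ∨ Olga is in the lab
We know it is not the case that Olga is in the classroom.
By disjunctive syllogism, the other disjunct must be true.

Olga is in the lab


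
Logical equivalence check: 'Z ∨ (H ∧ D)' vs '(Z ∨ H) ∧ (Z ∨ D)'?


Expression 1: Z ∨ (H ∧ D)
Expression 2: (Z ∨ H) ∧ (Z ∨ D)
Truth table (Z H D | Expr1 Expr2):
  T T T |   T     T
  T T F |   T     T
  T F T |   T     T
  T F F |   T     T
  F T T |   T     T
  F T F |   F     F
  F F T |   F     F
  F F F |   F     F
All 8 rows agree, so the expressions are logically equivalent.

Yes


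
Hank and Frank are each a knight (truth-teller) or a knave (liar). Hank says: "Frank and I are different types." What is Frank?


Hank says: "Frank and I are different types."
Case 1: Hank is a Knight (truth-teller)
  Statement is true → they ARE different → Frank is a Knave
Case 2: Hank is a Knave (liar)
  Statement is false → they are NOT different → Frank is a Knave
In both cases, Frank is a Knave.

Knave


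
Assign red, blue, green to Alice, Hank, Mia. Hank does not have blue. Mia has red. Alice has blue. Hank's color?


From clues:
  Mia → red
  Alice → blue
By elimination, Hank gets the remaining.

green


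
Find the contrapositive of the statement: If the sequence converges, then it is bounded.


Original: If the sequence converges, then it is bounded
Contrapositive: If ¬Q, then ¬P
Negate Q: not (it is bounded)
Negate P: not (the sequence converges)

If not (it is bounded), then not (the sequence converges).


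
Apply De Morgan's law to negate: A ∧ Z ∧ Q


De Morgan's law: ¬(P ∧ Q ∧ R) ≡ ¬P ∨ ¬Q ∨ ¬R
¬(A ∧ Z ∧ Q) = ¬A ∨ ¬Z ∨ ¬Q

¬A ∨ ¬Z ∨ ¬Q


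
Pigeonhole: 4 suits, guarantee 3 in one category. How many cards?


Pigeonhole: to guarantee k in one of n categories, need (k-1)×n + 1.
k = 3, n = 4
Minimum = (3-1) × 4 + 1 = 2 × 4 + 1

9


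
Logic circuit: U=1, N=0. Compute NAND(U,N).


U AND N = 0
NOT(0) = 1

1


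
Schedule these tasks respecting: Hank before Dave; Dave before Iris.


Constraints: Hank before Dave; Dave before Iris
Method: repeatedly schedule the remaining task that has no remaining task required before it.
  Step 1: remaining {Iris, Dave, Hank}; every task except Hank still has a predecessor pending → schedule Hank.
  Step 2: remaining {Iris, Dave}; every task except Dave still has a predecessor pending → schedule Dave.
  Step 3: only Iris remains → schedule Iris.
Resulting order:

Hank → Dave → Iris


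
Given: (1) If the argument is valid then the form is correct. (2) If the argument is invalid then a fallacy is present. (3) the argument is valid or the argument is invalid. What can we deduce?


Constructive dilemma: (P → Q) ∧ (R → S), P ∨ R ⊢ Q ∨ S
Premise 1: the argument is valid → the form is correct
Premise 2: the argument is invalid → a fallacy is present
Premise 3: the argument is valid ∨ the argument is invalid
Case 1: Assuming the argument is valid, then by Premise 1, the form is correct.
Case 2: Assuming the argument is invalid, then by Premise 2, a fallacy is present.
Since one of the argument is valid or the argument is invalid must hold, we get the form is correct or a fallacy is present.

The form is correct or a fallacy is present.


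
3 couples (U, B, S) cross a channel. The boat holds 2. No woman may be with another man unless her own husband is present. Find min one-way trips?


Label couples U, B, S (H = husband, W = wife).
Counting alone: 6 people, the boat carries 2 and someone must bring it back, so each round trip nets at most +1 on the far side until the last crossing → at least 9 trips. The jealousy constraint makes 9 impossible; the shortest valid schedule has 11:
1. WU+WB →  (far: WU,WB; near: HU,HB,HS,WS)
2. WU ←       (far: WB; near: HU,HB,HS,WU,WS)
3. WU+WS →  (far: WU,WB,WS; near: HU,HB,HS)
4. WU ←       (far: WB,WS; near: HU,HB,HS,WU)
5. HB+HS →  (far: HB,WB,HS,WS; near: HU,WU)
6. HB+WB ←  (far: HS,WS; near: HU,WU,HB,WB)
7. HU+HB →  (far: HU,HB,HS,WS; near: WU,WB)
8. WS ←       (far: HU,HB,HS; near: WU,WB,WS)
9. WU+WB →  (far: HU,WU,HB,WB,HS; near: WS)
10. HS ←      (far: HU,WU,HB,WB; near: HS,WS)
11. HS+WS → (far: all six; near: empty)
In every state each wife is either with her husband or with no other man.
Minimum trips = 11

11


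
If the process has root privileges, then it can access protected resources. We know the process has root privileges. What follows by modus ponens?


Modus ponens: P → Q, P ⊢ Q
P: the process has root privileges
Q: it can access protected resources
We have P → Q and P is true.
By modus ponens, Q must be true.

It can access protected resources


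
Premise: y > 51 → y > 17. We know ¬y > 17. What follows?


Modus tollens: P → Q, ¬Q ⊢ ¬P
P: y > 51
Q: y > 17
We have P → Q and Q is false.
By modus tollens, P must be false.

It is not the case that y > 51


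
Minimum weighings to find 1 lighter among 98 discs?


Each weighing has 3 outcomes (left heavy / balance / right heavy), so k weighings distinguish at most 3^k cases; splitting into three near-equal groups achieves this.
Need 3^k ≥ 98: 3^4 = 81 < 98 ≤ 3^5 = 243
k = ⌈log₃(98)⌉ = 5

5


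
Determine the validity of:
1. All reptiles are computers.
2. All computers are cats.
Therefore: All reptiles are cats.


Premise 1: All reptiles are computers.
Premise 2: All computers are cats.
Conclusion: All reptiles are cats.
Barbara syllogism (AAA-1): All A are B, All B are C → All A are C.
Middle term (computers) distributed in premise 2.

Valid


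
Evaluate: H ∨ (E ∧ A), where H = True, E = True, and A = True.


H = True, E = True, A = True
Step 1: E ∧ A = True AND True = True
Step 2: H ∨ True = True OR True = True
AND evaluated first (higher precedence); then OR applied.

True


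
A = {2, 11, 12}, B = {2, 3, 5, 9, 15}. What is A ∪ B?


A = {2, 11, 12}
B = {2, 3, 5, 9, 15}
Operation: union
All elements combined: 2, 3, 5, 9, 11, 12, 15

{2, 3, 5, 9, 11, 12, 15}


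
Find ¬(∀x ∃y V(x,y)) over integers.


Original: ∀x ∃y V(x,y)
Rule: ¬∀→∃, ¬∃→∀, negate predicate.
Negation: ∃x ∀y ¬V(x,y)

∃x ∀y ¬V(x,y)


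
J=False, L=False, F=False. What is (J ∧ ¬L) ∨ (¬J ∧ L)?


J = False, L = False, F = False
Expression: (J ∧ ¬L) ∨ (¬J ∧ L)
Step 1: ¬L = NOT False = True
Step 2: J ∧ ¬L = False AND True = False
Step 3: ¬J = NOT False = True
Step 4: ¬J ∧ L = True AND False = False
Step 5: (False) ∨ (False) = False OR False = False

False


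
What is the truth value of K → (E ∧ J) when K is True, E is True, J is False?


K = True, E = True, J = False
Step 1: E ∧ J = True AND False = False
Step 2: K → (False): false only when K=True and consequent=False.
Result: False

False


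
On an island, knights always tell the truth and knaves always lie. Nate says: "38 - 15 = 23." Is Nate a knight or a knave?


Statement: "38 - 15 = 23."
Actual: 38 - 15 = 23
Claimed: 23
Statement is TRUE → Nate tells the truth → Knight

Knight


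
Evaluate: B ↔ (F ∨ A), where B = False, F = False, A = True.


B = False, F = False, A = True
Step 1: F ∨ A = False OR True = True
Step 2: B ↔ (True): true when both sides have same truth value.
Result: False ↔ True = False

False


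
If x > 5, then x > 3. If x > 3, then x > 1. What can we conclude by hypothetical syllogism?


Hypothetical syllogism: P → Q, Q → R ⊢ P → R
Premise 1: x > 5 → x > 3
Premise 2: x > 3 → x > 1
Chain the implications: the middle term (x > 3) links the two.
Conclusion: If x > 5, then x > 1.

If x > 5, then x > 1.


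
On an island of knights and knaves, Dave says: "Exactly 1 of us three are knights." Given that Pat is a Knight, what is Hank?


Dave claims exactly 1 knights among Dave, Pat, Hank.
Given: Pat is a Knight.

Case 1: Dave is a Knight (tells truth)
  Then exactly 1 of the three are knights.
  Counting Dave, Pat: 2 knight(s) so far. Need -1 more → impossible.
Case 2: Dave is a Knave (lies)
  Then the count is NOT 1.
  If Hank = Knave, count = 1 = 1 → claim would be true, contradicts lie.
  If Hank = Knight, count = 2 ≠ 1 → lie confirmed ✓

Hank is a Knight.

Knight


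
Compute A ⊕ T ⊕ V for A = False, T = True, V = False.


A = False, T = True, V = False
Step 1: A ⊕ T = False XOR True = True
Step 2: True ⊕ V = True XOR False = True
XOR is true when an odd number of operands are true.

True


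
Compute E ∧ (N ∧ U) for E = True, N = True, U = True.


E = True, N = True, U = True
Step 1: N ∧ U = True AND True = True
Step 2: E ∧ True = True AND True = True
AND is true only when ALL operands are true.

True


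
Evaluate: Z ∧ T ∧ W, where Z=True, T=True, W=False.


Z = True, T = True, W = False
Expression: Z ∧ T ∧ W
Step 1: Z ∧ T = True AND True = True
Step 2: (True) ∧ W = True AND False = False

False


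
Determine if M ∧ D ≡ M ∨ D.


Expression 1: M ∧ D
Expression 2: M ∨ D
Truth table (M D | Expr1 Expr2):
  T T |   T     T
  T F |   F     T   ← differ
  F T |   F     T   ← differ
  F F |   F     F
Counterexample: M=T, D=F gives Expr1 = F but Expr2 = T, so the expressions are NOT logically equivalent.

No


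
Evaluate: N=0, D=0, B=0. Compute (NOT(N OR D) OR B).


N OR D = 0
NOT(0) = 1
1 OR 0 = 1

1


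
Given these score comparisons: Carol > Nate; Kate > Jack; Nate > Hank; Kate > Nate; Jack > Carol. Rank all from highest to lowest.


Constraints: Carol > Nate; Kate > Jack; Nate > Hank; Kate > Nate; Jack > Carol
Method: at each step, the next-highest is the one remaining person who never appears on the smaller side of a constraint between remaining people.
  Step 1: remaining {Nate, Jack, Hank, Carol, Kate}; on the smaller side: {Nate, Jack, Hank, Carol} → Kate is next (Kate > Jack; Kate > Nate).
  Step 2: remaining {Nate, Jack, Hank, Carol}; on the smaller side: {Nate, Hank, Carol} → Jack is next (Jack > Carol).
  Step 3: remaining {Nate, Hank, Carol}; on the smaller side: {Nate, Hank} → Carol is next (Carol > Nate).
  Step 4: remaining {Nate, Hank}; on the smaller side: {Hank} → Nate is next (Nate > Hank).
  Step 5: only Hank remains → lowest.
Final ranking (highest to lowest):

Kate > Jack > Carol > Nate > Hank


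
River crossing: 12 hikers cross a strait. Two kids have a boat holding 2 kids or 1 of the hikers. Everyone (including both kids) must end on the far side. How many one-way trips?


Per crossing of one of the hikers: kids→, one←, one of the hikers→, one← = 4 trips
12 × 4 = 48, + 1 final kids→ = 49
Minimum trips = 49

49


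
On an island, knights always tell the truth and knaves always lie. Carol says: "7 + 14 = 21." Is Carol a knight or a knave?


Statement: "7 + 14 = 21."
Actual: 7 + 14 = 21
Claimed: 21
Statement is TRUE → Carol tells the truth → Knight

Knight


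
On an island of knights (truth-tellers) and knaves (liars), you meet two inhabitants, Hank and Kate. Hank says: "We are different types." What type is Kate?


Hank says: "We are different types."
Case 1: Hank is a Knight (truth-teller)
  Statement is true → they ARE different → Kate is a Knave
Case 2: Hank is a Knave (liar)
  Statement is false → they are NOT different → Kate is a Knave
In both cases, Kate is a Knave.

Knave


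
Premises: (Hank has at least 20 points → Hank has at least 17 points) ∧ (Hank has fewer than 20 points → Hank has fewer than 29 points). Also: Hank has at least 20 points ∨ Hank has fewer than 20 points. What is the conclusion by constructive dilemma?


Constructive dilemma: (P → Q) ∧ (R → S), P ∨ R ⊢ Q ∨ S
Premise 1: Hank has at least 20 points → Hank has at least 17 points
Premise 2: Hank has fewer than 20 points → Hank has fewer than 29 points
Premise 3: Hank has at least 20 points ∨ Hank has fewer than 20 points
Case 1: Assuming Hank has at least 20 points, then by Premise 1, Hank has at least 17 points.
Case 2: Assuming Hank has fewer than 20 points, then by Premise 2, Hank has fewer than 29 points.
Since one of Hank has at least 20 points or Hank has fewer than 20 points must hold, we get Hank has at least 17 points or Hank has fewer than 29 points.

Hank has at least 17 points or Hank has fewer than 29 points.


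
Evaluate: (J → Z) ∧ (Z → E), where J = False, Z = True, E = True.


J = False, Z = True, E = True
Step 1: J → Z is false only when J=True and Z=False. Result: True
Step 2: Z → E is false only when Z=True and E=False. Result: True
Step 3: True ∧ True = True

True


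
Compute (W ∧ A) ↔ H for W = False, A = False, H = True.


W = False, A = False, H = True
Step 1: W ∧ A = False AND False = False
Step 2: (False) ↔ H: true when both sides have same truth value.
Result: False ↔ True = False

False


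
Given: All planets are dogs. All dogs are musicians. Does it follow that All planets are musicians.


Premise 1: All planets are dogs.
Premise 2: All dogs are musicians.
Conclusion: All planets are musicians.
Barbara syllogism (AAA-1): All A are B, All B are C → All A are C.
Middle term (dogs) distributed in premise 2.

Valid


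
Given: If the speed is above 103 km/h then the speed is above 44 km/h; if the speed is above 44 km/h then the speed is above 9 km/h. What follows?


Hypothetical syllogism: P → Q, Q → R ⊢ P → R
Premise 1: the speed is above 103 km/h → the speed is above 44 km/h
Premise 2: the speed is above 44 km/h → the speed is above 9 km/h
Chain the implications: the middle term (the speed is above 44 km/h) links the two.
Conclusion: If the speed is above 103 km/h, then the speed is above 9 km/h.

If the speed is above 103 km/h, then the speed is above 9 km/h.


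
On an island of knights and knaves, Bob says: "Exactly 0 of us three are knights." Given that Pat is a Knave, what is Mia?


Bob claims exactly 0 knights among Bob, Pat, Mia.
Given: Pat is a Knave.

Case 1: Bob is a Knight (tells truth)
  Then exactly 0 of the three are knights.
  Counting Bob, Pat: 1 knight(s) so far. Need -1 more → impossible.
Case 2: Bob is a Knave (lies)
  Then the count is NOT 0.
  If Mia = Knave, count = 0 = 0 → claim would be true, contradicts lie.
  If Mia = Knight, count = 1 ≠ 0 → lie confirmed ✓

Mia is a Knight.

Knight


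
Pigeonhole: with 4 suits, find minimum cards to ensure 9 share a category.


Pigeonhole: to guarantee k in one of n categories, need (k-1)×n + 1.
k = 9, n = 4
Minimum = (9-1) × 4 + 1 = 8 × 4 + 1

33


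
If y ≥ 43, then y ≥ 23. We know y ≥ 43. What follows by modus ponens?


Modus ponens: P → Q, P ⊢ Q
P: y ≥ 43
Q: y ≥ 23
We have P → Q and P is true.
By modus ponens, Q must be true.

y ≥ 23


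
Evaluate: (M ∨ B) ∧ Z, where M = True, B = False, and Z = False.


M = True, B = False, Z = False
Step 1: M ∨ B = True OR False = True
Step 2: True ∧ Z = True AND False = False
OR is true when at least one operand is true; AND requires both.

False


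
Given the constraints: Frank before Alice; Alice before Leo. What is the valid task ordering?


Constraints: Frank before Alice; Alice before Leo
Method: repeatedly schedule the remaining task that has no remaining task required before it.
  Step 1: remaining {Alice, Frank, Leo}; every task except Frank still has a predecessor pending → schedule Frank.
  Step 2: remaining {Alice, Leo}; every task except Alice still has a predecessor pending → schedule Alice.
  Step 3: only Leo remains → schedule Leo.
Resulting order:

Frank → Alice → Leo


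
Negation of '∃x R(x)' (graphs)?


Original: ∃x R(x)
Rule: ¬∀→∃, ¬∃→∀, negate predicate.
Negation: ∀x ¬R(x)

∀x ¬R(x)


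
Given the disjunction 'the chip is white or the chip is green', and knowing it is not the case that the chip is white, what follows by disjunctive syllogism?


Disjunctive syllogism: P ∨ Q, ¬P ⊢ Q
Disjunction: the chip is white ∨ the chip is green
We know it is not the case that the chip is white.
By disjunctive syllogism, the other disjunct must be true.

The chip is green


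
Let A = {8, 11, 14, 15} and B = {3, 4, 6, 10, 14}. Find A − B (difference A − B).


A = {8, 11, 14, 15}
B = {3, 4, 6, 10, 14}
Operation: difference A − B
In A but not B: 8, 11, 15

{8, 11, 15}


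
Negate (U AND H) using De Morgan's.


De Morgan's law: ¬(P ∧ Q) ≡ ¬P ∨ ¬Q
¬(U ∧ H) = ¬U ∨ ¬H

¬U ∨ ¬H


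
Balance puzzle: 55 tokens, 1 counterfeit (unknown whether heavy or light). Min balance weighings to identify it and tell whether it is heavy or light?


Let n = 55. 110 possibilities (n tokens × lighter/heavier); each weighing has 3 outcomes.
Bound for k weighings: say the first weighing puts j tokens on each pan. If it tips, the 2j weighed tokens remain suspects (each with a known direction) and k-1 weighings give 3^(k-1) outcomes; 3^(k-1) is odd, so 2j ≤ 3^(k-1) - 1. If it balances, the n - 2j unweighed tokens remain with direction unknown: 2(n - 2j) ≤ 3^(k-1) - 1 by the same parity argument. Adding, n ≤ (3^(k-1) - 1) + (3^(k-1) - 1)/2 = (3^k - 3)/2, and the classical three-group strategy achieves this (3 tokens in 2 weighings, 12 in 3, 39 in 4, 120 in 5).
So we need the smallest k with (3^k - 3)/2 ≥ 55.
k = 4: (3^4 - 3)/2 = 39 < 55 ✗
k = 5: (3^5 - 3)/2 = 120 ≥ 55 ✓

5


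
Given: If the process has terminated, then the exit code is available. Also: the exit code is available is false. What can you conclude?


Modus tollens: P → Q, ¬Q ⊢ ¬P
P: the process has terminated
Q: the exit code is available
We have P → Q and Q is false.
By modus tollens, P must be false.

It is not the case that the process has terminated


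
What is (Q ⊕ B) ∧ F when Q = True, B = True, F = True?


Q = True, B = True, F = True
Step 1: Q ⊕ B = True XOR True = False
Step 2: False ∧ F = False AND True = False
XOR true when exactly one of Q,B is true; then AND with F.

False


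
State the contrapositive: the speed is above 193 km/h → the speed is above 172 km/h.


Original: If the speed is above 193 km/h, then the speed is above 172 km/h
Contrapositive: If ¬Q, then ¬P
Negate Q: not (the speed is above 172 km/h)
Negate P: not (the speed is above 193 km/h)

If not (the speed is above 172 km/h), then not (the speed is above 193 km/h).


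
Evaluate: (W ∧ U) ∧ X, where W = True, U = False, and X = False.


W = True, U = False, X = False
Step 1: W ∧ U = True AND False = False
Step 2: False ∧ X = False AND False = False
AND is true only when ALL operands are true.

False


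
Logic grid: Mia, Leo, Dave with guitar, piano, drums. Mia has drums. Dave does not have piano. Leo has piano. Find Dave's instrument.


From clues:
  Leo → piano
  Mia → drums
By elimination, Dave gets the remaining.

guitar


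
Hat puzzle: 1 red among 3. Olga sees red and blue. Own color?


Total red = 1, seen red = 1
Own red = 1 - 1 = 0
Olga's hat is blue.

blue


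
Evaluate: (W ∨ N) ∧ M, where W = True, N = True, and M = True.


W = True, N = True, M = True
Step 1: W ∨ N = True OR True = True
Step 2: True ∧ M = True AND True = True
OR is true when at least one operand is true; AND requires both.

True


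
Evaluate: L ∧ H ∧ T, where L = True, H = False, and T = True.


L = True, H = False, T = True
Step 1: L ∧ H = True AND False = False
Step 2: (False) ∧ T = (False) AND True = False
AND is true only when ALL operands are true.

False


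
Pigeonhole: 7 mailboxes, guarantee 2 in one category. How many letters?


Pigeonhole: to guarantee k in one of n categories, need (k-1)×n + 1.
k = 2, n = 7
Minimum = (2-1) × 7 + 1 = 1 × 7 + 1

8


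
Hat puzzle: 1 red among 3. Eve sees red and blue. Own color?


Total red = 1, seen red = 1
Own red = 1 - 1 = 0
Eve's hat is blue.

blue


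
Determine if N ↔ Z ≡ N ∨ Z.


Expression 1: N ↔ Z
Expression 2: N ∨ Z
Truth table (N Z | Expr1 Expr2):
  T T |   T     T
  T F |   F     T   ← differ
  F T |   F     T   ← differ
  F F |   T     F   ← differ
Counterexample: N=T, Z=F gives Expr1 = F but Expr2 = T, so the expressions are NOT logically equivalent.

No


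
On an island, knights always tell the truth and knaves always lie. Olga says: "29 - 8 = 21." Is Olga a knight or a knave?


Statement: "29 - 8 = 21."
Actual: 29 - 8 = 21
Claimed: 21
Statement is TRUE → Olga tells the truth → Knight

Knight


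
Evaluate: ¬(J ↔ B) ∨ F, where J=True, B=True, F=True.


J = True, B = True, F = True
Expression: ¬(J ↔ B) ∨ F
Step 1: J ↔ B = (True iff True) = True
Step 2: ¬(J ↔ B) = NOT True = False
Step 3: (False) ∨ F = False OR True = True

True


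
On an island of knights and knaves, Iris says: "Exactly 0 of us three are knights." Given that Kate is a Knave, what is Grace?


Iris claims exactly 0 knights among Iris, Kate, Grace.
Given: Kate is a Knave.

Case 1: Iris is a Knight (tells truth)
  Then exactly 0 of the three are knights.
  Counting Iris, Kate: 1 knight(s) so far. Need -1 more → impossible.
Case 2: Iris is a Knave (lies)
  Then the count is NOT 0.
  If Grace = Knave, count = 0 = 0 → claim would be true, contradicts lie.
  If Grace = Knight, count = 1 ≠ 0 → lie confirmed ✓

Grace is a Knight.

Knight


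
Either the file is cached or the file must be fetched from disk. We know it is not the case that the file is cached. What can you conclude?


Disjunctive syllogism: P ∨ Q, ¬P ⊢ Q
Disjunction: the file is cached ∨ the file must be fetched from disk
We know it is not the case that the file is cached.
By disjunctive syllogism, the other disjunct must be true.

The file must be fetched from disk


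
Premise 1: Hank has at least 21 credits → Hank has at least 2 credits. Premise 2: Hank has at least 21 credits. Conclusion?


Modus ponens: P → Q, P ⊢ Q
P: Hank has at least 21 credits
Q: Hank has at least 2 credits
We have P → Q and P is true.
By modus ponens, Q must be true.

Hank has at least 2 credits


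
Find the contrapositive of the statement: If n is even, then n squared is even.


Original: If n is even, then n squared is even
Contrapositive: If ¬Q, then ¬P
Negate Q: not (n squared is even)
Negate P: not (n is even)

If not (n squared is even), then not (n is even).


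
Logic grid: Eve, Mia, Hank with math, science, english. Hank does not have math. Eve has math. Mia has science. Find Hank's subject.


From clues:
  Eve → math
  Mia → science
By elimination, Hank gets the remaining.

english


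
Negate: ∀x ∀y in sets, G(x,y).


Original: ∀x ∀y G(x,y)
Rule: ¬∀→∃, ¬∃→∀, negate predicate.
Negation: ∃x ∃y ¬G(x,y)

∃x ∃y ¬G(x,y)


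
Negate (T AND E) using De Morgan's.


De Morgan's law: ¬(P ∧ Q) ≡ ¬P ∨ ¬Q
¬(T ∧ E) = ¬T ∨ ¬E

¬T ∨ ¬E


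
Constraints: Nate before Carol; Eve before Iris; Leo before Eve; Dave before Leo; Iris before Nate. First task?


Constraints: Nate before Carol; Eve before Iris; Leo before Eve; Dave before Leo; Iris before Nate
The first task can have nothing scheduled before it, so it must never appear on the right of a 'before'.
Tasks appearing after some 'before': Carol, Iris, Eve, Leo, Nate.
The only task not in that list is Dave → it is first.

Dave


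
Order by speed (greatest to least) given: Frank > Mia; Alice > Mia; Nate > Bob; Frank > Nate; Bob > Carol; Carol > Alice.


Constraints: Frank > Mia; Alice > Mia; Nate > Bob; Frank > Nate; Bob > Carol; Carol > Alice
Method: at each step, the next-highest is the one remaining person who never appears on the smaller side of a constraint between remaining people.
  Step 1: remaining {Bob, Frank, Carol, Alice, Mia, Nate}; on the smaller side: {Bob, Carol, Alice, Mia, Nate} → Frank is next (Frank > Mia; Frank > Nate).
  Step 2: remaining {Bob, Carol, Alice, Mia, Nate}; on the smaller side: {Bob, Carol, Alice, Mia} → Nate is next (Nate > Bob).
  Step 3: remaining {Bob, Carol, Alice, Mia}; on the smaller side: {Carol, Alice, Mia} → Bob is next (Bob > Carol).
  Step 4: remaining {Carol, Alice, Mia}; on the smaller side: {Alice, Mia} → Carol is next (Carol > Alice).
  Step 5: remaining {Alice, Mia}; on the smaller side: {Mia} → Alice is next (Alice > Mia).
  Step 6: only Mia remains → lowest.
Final ranking (highest to lowest):

Frank > Nate > Bob > Carol > Alice > Mia


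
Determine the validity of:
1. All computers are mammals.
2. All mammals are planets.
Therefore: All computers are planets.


Premise 1: All computers are mammals.
Premise 2: All mammals are planets.
Conclusion: All computers are planets.
Barbara syllogism (AAA-1): All A are B, All B are C → All A are C.
Middle term (mammals) distributed in premise 2.

Valid


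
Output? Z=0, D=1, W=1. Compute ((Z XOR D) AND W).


Z XOR D = 0^1 = 1
1 AND 1 = 1

1


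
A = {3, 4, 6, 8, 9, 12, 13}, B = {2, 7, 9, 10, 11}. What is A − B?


A = {3, 4, 6, 8, 9, 12, 13}
B = {2, 7, 9, 10, 11}
Operation: difference A − B
In A but not B: 3, 4, 6, 8, 12, 13

{3, 4, 6, 8, 12, 13}


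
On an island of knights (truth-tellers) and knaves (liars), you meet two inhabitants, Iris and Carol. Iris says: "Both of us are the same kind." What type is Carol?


Iris says: "Both of us are the same kind."
Case 1: Iris is a Knight (truth-teller)
  Statement is true → they ARE the same → Carol is also a Knight
Case 2: Iris is a Knave (liar)
  Statement is false → they are NOT the same → Carol is a Knight
In both cases, Carol is a Knight.

Knight


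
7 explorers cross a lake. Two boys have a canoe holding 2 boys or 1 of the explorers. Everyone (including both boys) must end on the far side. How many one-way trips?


Per crossing of one of the explorers: boys→, one←, one of the explorers→, one← = 4 trips
7 × 4 = 28, + 1 final boys→ = 29
Minimum trips = 29

29


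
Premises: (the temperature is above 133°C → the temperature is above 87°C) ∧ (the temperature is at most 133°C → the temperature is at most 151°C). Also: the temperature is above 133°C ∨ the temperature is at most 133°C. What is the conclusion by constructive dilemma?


Constructive dilemma: (P → Q) ∧ (R → S), P ∨ R ⊢ Q ∨ S
Premise 1: the temperature is above 133°C → the temperature is above 87°C
Premise 2: the temperature is at most 133°C → the temperature is at most 151°C
Premise 3: the temperature is above 133°C ∨ the temperature is at most 133°C
Case 1: Assuming the temperature is above 133°C, then by Premise 1, the temperature is above 87°C.
Case 2: Assuming the temperature is at most 133°C, then by Premise 2, the temperature is at most 151°C.
Since one of the temperature is above 133°C or the temperature is at most 133°C must hold, we get the temperature is above 87°C or the temperature is at most 151°C.

The temperature is above 87°C or the temperature is at most 151°C.


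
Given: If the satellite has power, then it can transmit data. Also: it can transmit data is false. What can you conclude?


Modus tollens: P → Q, ¬Q ⊢ ¬P
P: the satellite has power
Q: it can transmit data
We have P → Q and Q is false.
By modus tollens, P must be false.

It is not the case that the satellite has power


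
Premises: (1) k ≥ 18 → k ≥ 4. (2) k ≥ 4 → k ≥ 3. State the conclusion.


Hypothetical syllogism: P → Q, Q → R ⊢ P → R
Premise 1: k ≥ 18 → k ≥ 4
Premise 2: k ≥ 4 → k ≥ 3
Chain the implications: the middle term (k ≥ 4) links the two.
Conclusion: If k ≥ 18, then k ≥ 3.

If k ≥ 18, then k ≥ 3.


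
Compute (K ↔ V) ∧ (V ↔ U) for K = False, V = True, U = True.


K = False, V = True, U = True
Step 1: K ↔ V is true when K and V have the same value. Result: False
Step 2: V ↔ U is true when V and U have the same value. Result: True
Step 3: False ∧ True = False

False


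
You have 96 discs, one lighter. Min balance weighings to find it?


Each weighing has 3 outcomes (left heavy / balance / right heavy), so k weighings distinguish at most 3^k cases; splitting into three near-equal groups achieves this.
Need 3^k ≥ 96: 3^4 = 81 < 96 ≤ 3^5 = 243
k = ⌈log₃(96)⌉ = 5

5


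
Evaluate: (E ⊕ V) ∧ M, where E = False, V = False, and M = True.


E = False, V = False, M = True
Step 1: E ⊕ V = False XOR False = False
Step 2: False ∧ M = False AND True = False
XOR true when exactly one of E,V is true; then AND with M.

False


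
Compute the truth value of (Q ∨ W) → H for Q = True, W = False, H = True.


Q = True, W = False, H = True
Step 1: Q ∨ W = True OR False = True
Step 2: (True) → H: false only when antecedent=True and H=False.
Result: True

True


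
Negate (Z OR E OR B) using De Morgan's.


De Morgan's law: ¬(P ∨ Q ∨ R) ≡ ¬P ∧ ¬Q ∧ ¬R
¬(Z ∨ E ∨ B) = ¬Z ∧ ¬E ∧ ¬B

¬Z ∧ ¬E ∧ ¬B


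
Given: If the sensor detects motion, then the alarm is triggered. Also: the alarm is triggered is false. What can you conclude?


Modus tollens: P → Q, ¬Q ⊢ ¬P
P: the sensor detects motion
Q: the alarm is triggered
We have P → Q and Q is false.
By modus tollens, P must be false.

It is not the case that the sensor detects motion


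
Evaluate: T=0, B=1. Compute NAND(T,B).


T AND B = 0
NOT(0) = 1

1


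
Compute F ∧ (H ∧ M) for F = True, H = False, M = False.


F = True, H = False, M = False
Step 1: H ∧ M = False AND False = False
Step 2: F ∧ False = True AND False = False
AND is true only when ALL operands are true.

False


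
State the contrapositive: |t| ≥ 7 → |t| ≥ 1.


Original: If |t| ≥ 7, then |t| ≥ 1
Contrapositive: If ¬Q, then ¬P
Negate Q: not (|t| ≥ 1)
Negate P: not (|t| ≥ 7)

If not (|t| ≥ 1), then not (|t| ≥ 7).
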